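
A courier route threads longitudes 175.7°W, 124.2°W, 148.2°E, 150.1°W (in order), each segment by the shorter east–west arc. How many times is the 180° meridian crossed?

2

Leg 1: -175.7° → -124.2°, shortest Δλ = 51.5° (east) — does not cross 180°.
Leg 2: -124.2° → +148.2°, shortest Δλ = -87.6° (west) — crosses 180°.
Leg 3: +148.2° → -150.1°, shortest Δλ = 61.7° (east) — crosses 180°.
Total crossings: 2.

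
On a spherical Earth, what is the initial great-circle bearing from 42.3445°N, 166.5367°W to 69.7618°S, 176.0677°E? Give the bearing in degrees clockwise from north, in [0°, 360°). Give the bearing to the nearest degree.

186°

Δλ = 176.0677 − -166.5367 = 342.6044°; wrapped into (−180°, 180°]: -17.3956°.
θ = atan2( sin Δλ · cos φ₂ , cos φ₁ · sin φ₂ − sin φ₁ · cos φ₂ · cos Δλ )
  = atan2(-0.10342, -0.91583) = -173.557° → normalised to [0°, 360°): 186.443°.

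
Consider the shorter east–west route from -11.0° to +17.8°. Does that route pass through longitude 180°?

No

Signed shortest Δλ = ((17.8 − -11.0 + 180) mod 360) − 180 = 28.8°.
Going east by 28.8° from -11.0° reaches +17.8° without touching 180°.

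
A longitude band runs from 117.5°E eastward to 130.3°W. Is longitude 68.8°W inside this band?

Band width going east from +117.5° to -130.3°: ((-130.3 − 117.5) mod 360) = 112.2°.
Offset of -68.8° east of the west edge: ((-68.8 − 117.5) mod 360) = 173.7°.
173.7° > 112.2° ⇒ outside.

No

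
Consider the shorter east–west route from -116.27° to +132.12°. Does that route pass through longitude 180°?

Yes

Naïve |132.12 − -116.27| = 248.39° > 180°, so the shorter arc goes the other way round — across 180°.
Signed shortest Δλ = ((132.12 − -116.27 + 180) mod 360) − 180 = -111.61°.
Going west by 111.61° from -116.27° passes through 180° before reaching +132.12°.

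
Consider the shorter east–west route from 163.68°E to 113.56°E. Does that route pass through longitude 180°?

No

Signed shortest Δλ = ((113.56 − 163.68 + 180) mod 360) − 180 = -50.12°.
Going west by 50.12° from +163.68° reaches +113.56° without touching 180°.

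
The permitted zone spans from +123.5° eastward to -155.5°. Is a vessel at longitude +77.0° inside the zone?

Band width going east from +123.5° to -155.5°: ((-155.5 − 123.5) mod 360) = 81.0°.
Offset of +77.0° east of the west edge: ((77.0 − 123.5) mod 360) = 313.5°.
313.5° > 81.0° ⇒ outside.

No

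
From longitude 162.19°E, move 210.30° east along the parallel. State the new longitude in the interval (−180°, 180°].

12.49°E

Start at +162.19°; shift +210.30° → +372.49°.
+372.49° lies outside (−180°, 180°]; subtract 360° → +12.49°.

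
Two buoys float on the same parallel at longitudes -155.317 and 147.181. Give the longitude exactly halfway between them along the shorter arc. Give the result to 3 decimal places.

+175.932°

Signed shortest Δλ from -155.317° to +147.181° is -57.502°.
Midpoint longitude = -155.317° + (-57.502°)/2 = -155.317° − 28.751° = -184.068°.
Normalise into (−180°, 180°]: +175.932°.
(The naïve average (-155.317 + +147.181)/2 = -4.068° is on the wrong side of the globe.)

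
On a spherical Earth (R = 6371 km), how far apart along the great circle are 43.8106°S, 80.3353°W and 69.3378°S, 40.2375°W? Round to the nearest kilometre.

Δλ = -40.2375 − -80.3353 = 40.0978°.
Δφ = -69.3378 − -43.8106 = -25.5272°.
a = sin²(Δφ/2) + cos φ₁ · cos φ₂ · sin²(Δλ/2) = 0.078736.
c = 2·atan2(√a, √(1−a)) = 0.56884 rad → d = 6371·c ≈ 3624.06 km.

3624 km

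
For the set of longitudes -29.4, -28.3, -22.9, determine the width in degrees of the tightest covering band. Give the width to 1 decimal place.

Sort the longitudes: -29.4°, -28.3°, -22.9°.
Eastward gaps between consecutive values (wrapping around): 1.1°, 5.4°, 353.5°.
Largest gap = 353.5° ⇒ minimal covering band is its complement: 360° − 353.5° = 6.5°.
Band runs from -29.4° eastward to -22.9°.

6.5°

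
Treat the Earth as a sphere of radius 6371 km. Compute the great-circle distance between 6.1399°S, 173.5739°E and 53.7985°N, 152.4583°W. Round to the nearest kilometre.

Δλ = -152.4583 − 173.5739 = -326.0322°; wrapped into (−180°, 180°]: 33.9678°.
Δφ = 53.7985 − -6.1399 = 59.9384°.
a = sin²(Δφ/2) + cos φ₁ · cos φ₂ · sin²(Δλ/2) = 0.299640.
c = 2·atan2(√a, √(1−a)) = 1.15849 rad → d = 6371·c ≈ 7380.77 km.

7381 km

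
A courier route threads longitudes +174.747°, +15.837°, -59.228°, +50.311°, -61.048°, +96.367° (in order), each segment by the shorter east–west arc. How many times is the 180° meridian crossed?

0

Leg 1: +174.747° → +15.837°, shortest Δλ = -158.91° (west) — does not cross 180°.
Leg 2: +15.837° → -59.228°, shortest Δλ = -75.065° (west) — does not cross 180°.
Leg 3: -59.228° → +50.311°, shortest Δλ = 109.539° (east) — does not cross 180°.
Leg 4: +50.311° → -61.048°, shortest Δλ = -111.359° (west) — does not cross 180°.
Leg 5: -61.048° → +96.367°, shortest Δλ = 157.415° (east) — does not cross 180°.
Total crossings: 0.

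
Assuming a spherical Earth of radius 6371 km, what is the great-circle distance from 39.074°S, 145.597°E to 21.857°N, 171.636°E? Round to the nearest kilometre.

Δλ = 171.636 − 145.597 = 26.039°.
Δφ = 21.857 − -39.074 = 60.931°.
a = sin²(Δφ/2) + cos φ₁ · cos φ₂ · sin²(Δλ/2) = 0.293637.
c = 2·atan2(√a, √(1−a)) = 1.14535 rad → d = 6371·c ≈ 7297.04 km.

7297 km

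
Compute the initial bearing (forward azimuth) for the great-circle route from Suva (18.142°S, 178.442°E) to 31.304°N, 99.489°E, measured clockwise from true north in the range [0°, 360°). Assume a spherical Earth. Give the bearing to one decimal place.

303.0°

Δλ = 99.489 − 178.442 = -78.953°.
θ = atan2( sin Δλ · cos φ₂ , cos φ₁ · sin φ₂ − sin φ₁ · cos φ₂ · cos Δλ )
  = atan2(-0.83859, 0.54473) = -56.993° → normalised to [0°, 360°): 303.007°.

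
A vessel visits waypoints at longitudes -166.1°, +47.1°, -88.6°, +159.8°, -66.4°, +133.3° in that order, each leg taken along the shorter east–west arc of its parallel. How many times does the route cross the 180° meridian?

Leg 1: -166.1° → +47.1°, shortest Δλ = -146.8° (west) — crosses 180°.
Leg 2: +47.1° → -88.6°, shortest Δλ = -135.7° (west) — does not cross 180°.
Leg 3: -88.6° → +159.8°, shortest Δλ = -111.6° (west) — crosses 180°.
Leg 4: +159.8° → -66.4°, shortest Δλ = 133.8° (east) — crosses 180°.
Leg 5: -66.4° → +133.3°, shortest Δλ = -160.3° (west) — crosses 180°.
Total crossings: 4.

4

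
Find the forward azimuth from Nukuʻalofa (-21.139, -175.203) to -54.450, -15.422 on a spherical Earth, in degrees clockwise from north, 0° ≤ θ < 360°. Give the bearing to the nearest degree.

168°

Δλ = -15.422 − -175.203 = 159.781°.
θ = atan2( sin Δλ · cos φ₂ , cos φ₁ · sin φ₂ − sin φ₁ · cos φ₂ · cos Δλ )
  = atan2(0.20094, -0.95561) = 168.125° → normalised to [0°, 360°): 168.125°.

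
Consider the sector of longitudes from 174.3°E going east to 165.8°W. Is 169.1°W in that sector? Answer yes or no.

Yes

Band width going east from +174.3° to -165.8°: ((-165.8 − 174.3) mod 360) = 19.9°.
Offset of -169.1° east of the west edge: ((-169.1 − 174.3) mod 360) = 16.6°.
16.6° ≤ 19.9° ⇒ inside.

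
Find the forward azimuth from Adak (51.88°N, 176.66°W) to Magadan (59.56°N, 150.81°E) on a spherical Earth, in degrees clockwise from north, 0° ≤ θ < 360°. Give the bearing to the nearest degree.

306°

Δλ = 150.81 − -176.66 = 327.47°; wrapped into (−180°, 180°]: -32.53°.
θ = atan2( sin Δλ · cos φ₂ , cos φ₁ · sin φ₂ − sin φ₁ · cos φ₂ · cos Δλ )
  = atan2(-0.27244, 0.19617) = -54.244° → normalised to [0°, 360°): 305.756°.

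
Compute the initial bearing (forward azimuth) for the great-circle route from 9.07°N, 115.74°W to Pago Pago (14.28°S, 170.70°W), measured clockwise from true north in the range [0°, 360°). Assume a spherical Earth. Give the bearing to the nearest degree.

Δλ = -170.70 − -115.74 = -54.96°.
θ = atan2( sin Δλ · cos φ₂ , cos φ₁ · sin φ₂ − sin φ₁ · cos φ₂ · cos Δλ )
  = atan2(-0.79345, -0.33129) = -112.662° → normalised to [0°, 360°): 247.338°.

247°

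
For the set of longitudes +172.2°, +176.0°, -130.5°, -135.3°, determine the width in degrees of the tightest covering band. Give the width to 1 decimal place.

57.3°

Sort the longitudes: -135.3°, -130.5°, +172.2°, +176.0°.
Eastward gaps between consecutive values (wrapping around): 4.8°, 302.7°, 3.8°, 48.7°.
Largest gap = 302.7° ⇒ minimal covering band is its complement: 360° − 302.7° = 57.3°.
Band runs from +172.2° eastward to -130.5°, crossing the antimeridian.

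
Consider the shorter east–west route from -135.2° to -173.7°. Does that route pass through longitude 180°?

Signed shortest Δλ = ((-173.7 − -135.2 + 180) mod 360) − 180 = -38.5°.
Going west by 38.5° from -135.2° reaches -173.7° without touching 180°.

No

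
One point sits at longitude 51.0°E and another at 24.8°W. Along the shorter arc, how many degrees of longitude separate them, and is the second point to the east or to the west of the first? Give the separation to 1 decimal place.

75.8° west

Raw difference: -24.8 − 51.0 = -75.8°.
Normalise into (−180°, 180°]: -75.8° stays -75.8°.
Negative ⇒ the second point lies to the west; separation 75.8°.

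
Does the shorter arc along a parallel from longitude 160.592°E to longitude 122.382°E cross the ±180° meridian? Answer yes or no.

No

Signed shortest Δλ = ((122.382 − 160.592 + 180) mod 360) − 180 = -38.21°.
Going west by 38.21° from +160.592° reaches +122.382° without touching 180°.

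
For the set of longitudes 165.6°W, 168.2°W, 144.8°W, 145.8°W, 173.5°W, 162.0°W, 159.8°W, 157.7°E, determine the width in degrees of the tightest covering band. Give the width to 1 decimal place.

Sort the longitudes: -173.5°, -168.2°, -165.6°, -162.0°, -159.8°, -145.8°, -144.8°, +157.7°.
Eastward gaps between consecutive values (wrapping around): 5.3°, 2.6°, 3.6°, 2.2°, 14.0°, 1.0°, 302.5°, 28.8°.
Largest gap = 302.5° ⇒ minimal covering band is its complement: 360° − 302.5° = 57.5°.
Band runs from +157.7° eastward to -144.8°, crossing the antimeridian.

57.5°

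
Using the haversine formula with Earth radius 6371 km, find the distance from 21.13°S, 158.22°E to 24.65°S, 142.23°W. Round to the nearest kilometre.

6066 km

Δλ = -142.23 − 158.22 = -300.45°; wrapped into (−180°, 180°]: 59.55°.
Δφ = -24.65 − -21.13 = -3.52°.
a = sin²(Δφ/2) + cos φ₁ · cos φ₂ · sin²(Δλ/2) = 0.210008.
c = 2·atan2(√a, √(1−a)) = 0.95209 rad → d = 6371·c ≈ 6065.74 km.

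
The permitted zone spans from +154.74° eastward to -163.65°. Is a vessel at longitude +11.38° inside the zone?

No

Band width going east from +154.74° to -163.65°: ((-163.65 − 154.74) mod 360) = 41.61°.
Offset of +11.38° east of the west edge: ((11.38 − 154.74) mod 360) = 216.64°.
216.64° > 41.61° ⇒ outside.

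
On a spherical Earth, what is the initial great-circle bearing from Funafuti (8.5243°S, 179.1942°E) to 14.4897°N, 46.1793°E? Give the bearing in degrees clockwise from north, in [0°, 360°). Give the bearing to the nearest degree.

282°

Δλ = 46.1793 − 179.1942 = -133.0149°.
θ = atan2( sin Δλ · cos φ₂ , cos φ₁ · sin φ₂ − sin φ₁ · cos φ₂ · cos Δλ )
  = atan2(-0.70792, 0.14954) = -78.072° → normalised to [0°, 360°): 281.928°.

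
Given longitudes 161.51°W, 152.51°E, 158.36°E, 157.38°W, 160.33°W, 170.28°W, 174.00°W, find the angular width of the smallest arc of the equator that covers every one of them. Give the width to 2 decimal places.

50.11°

Sort the longitudes: -174.00°, -170.28°, -161.51°, -160.33°, -157.38°, +152.51°, +158.36°.
Eastward gaps between consecutive values (wrapping around): 3.72°, 8.77°, 1.18°, 2.95°, 309.89°, 5.85°, 27.64°.
Largest gap = 309.89° ⇒ minimal covering band is its complement: 360° − 309.89° = 50.11°.
Band runs from +152.51° eastward to -157.38°, crossing the antimeridian.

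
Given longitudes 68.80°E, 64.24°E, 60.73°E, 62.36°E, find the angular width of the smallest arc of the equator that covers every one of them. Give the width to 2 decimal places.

Sort the longitudes: +60.73°, +62.36°, +64.24°, +68.80°.
Eastward gaps between consecutive values (wrapping around): 1.63°, 1.88°, 4.56°, 351.93°.
Largest gap = 351.93° ⇒ minimal covering band is its complement: 360° − 351.93° = 8.07°.
Band runs from +60.73° eastward to +68.80°.

8.07°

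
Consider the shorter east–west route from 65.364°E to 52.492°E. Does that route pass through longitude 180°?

No

Signed shortest Δλ = ((52.492 − 65.364 + 180) mod 360) − 180 = -12.872°.
Going west by 12.872° from +65.364° reaches +52.492° without touching 180°.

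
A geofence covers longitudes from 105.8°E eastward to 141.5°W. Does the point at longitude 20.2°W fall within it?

Band width going east from +105.8° to -141.5°: ((-141.5 − 105.8) mod 360) = 112.7°.
Offset of -20.2° east of the west edge: ((-20.2 − 105.8) mod 360) = 234.0°.
234.0° > 112.7° ⇒ outside.

No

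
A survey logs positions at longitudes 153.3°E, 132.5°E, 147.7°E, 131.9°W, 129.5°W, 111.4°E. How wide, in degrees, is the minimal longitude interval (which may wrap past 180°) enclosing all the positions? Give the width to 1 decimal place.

Sort the longitudes: -131.9°, -129.5°, +111.4°, +132.5°, +147.7°, +153.3°.
Eastward gaps between consecutive values (wrapping around): 2.4°, 240.9°, 21.1°, 15.2°, 5.6°, 74.8°.
Largest gap = 240.9° ⇒ minimal covering band is its complement: 360° − 240.9° = 119.1°.
Band runs from +111.4° eastward to -129.5°, crossing the antimeridian.

119.1°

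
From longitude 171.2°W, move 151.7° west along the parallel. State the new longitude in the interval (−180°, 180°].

Start at -171.2°; shift −151.7° → -322.9°.
-322.9° lies outside (−180°, 180°]; add 360° → +37.1°.

37.1°E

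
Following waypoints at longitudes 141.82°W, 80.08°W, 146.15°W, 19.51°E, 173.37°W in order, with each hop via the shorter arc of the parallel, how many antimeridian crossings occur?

Leg 1: -141.82° → -80.08°, shortest Δλ = 61.74° (east) — does not cross 180°.
Leg 2: -80.08° → -146.15°, shortest Δλ = -66.07° (west) — does not cross 180°.
Leg 3: -146.15° → +19.51°, shortest Δλ = 165.66° (east) — does not cross 180°.
Leg 4: +19.51° → -173.37°, shortest Δλ = 167.12° (east) — crosses 180°.
Total crossings: 1.

1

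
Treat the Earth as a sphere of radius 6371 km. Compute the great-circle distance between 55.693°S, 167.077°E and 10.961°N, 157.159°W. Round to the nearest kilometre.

8120 km

Δλ = -157.159 − 167.077 = -324.236°; wrapped into (−180°, 180°]: 35.764°.
Δφ = 10.961 − -55.693 = 66.654°.
a = sin²(Δφ/2) + cos φ₁ · cos φ₂ · sin²(Δλ/2) = 0.354030.
c = 2·atan2(√a, √(1−a)) = 1.27454 rad → d = 6371·c ≈ 8120.11 km.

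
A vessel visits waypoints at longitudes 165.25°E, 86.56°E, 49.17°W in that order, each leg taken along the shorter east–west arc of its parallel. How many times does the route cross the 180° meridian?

0

Leg 1: +165.25° → +86.56°, shortest Δλ = -78.69° (west) — does not cross 180°.
Leg 2: +86.56° → -49.17°, shortest Δλ = -135.73° (west) — does not cross 180°.
Total crossings: 0.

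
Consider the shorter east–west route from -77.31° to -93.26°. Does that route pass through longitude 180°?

No

Signed shortest Δλ = ((-93.26 − -77.31 + 180) mod 360) − 180 = -15.95°.
Going west by 15.95° from -77.31° reaches -93.26° without touching 180°.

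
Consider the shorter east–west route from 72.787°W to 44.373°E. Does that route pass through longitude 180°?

No

Signed shortest Δλ = ((44.373 − -72.787 + 180) mod 360) − 180 = 117.16°.
Going east by 117.16° from -72.787° reaches +44.373° without touching 180°.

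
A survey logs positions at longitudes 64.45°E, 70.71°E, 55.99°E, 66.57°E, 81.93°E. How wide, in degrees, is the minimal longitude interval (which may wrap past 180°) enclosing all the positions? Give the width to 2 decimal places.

25.94°

Sort the longitudes: +55.99°, +64.45°, +66.57°, +70.71°, +81.93°.
Eastward gaps between consecutive values (wrapping around): 8.46°, 2.12°, 4.14°, 11.22°, 334.06°.
Largest gap = 334.06° ⇒ minimal covering band is its complement: 360° − 334.06° = 25.94°.
Band runs from +55.99° eastward to +81.93°.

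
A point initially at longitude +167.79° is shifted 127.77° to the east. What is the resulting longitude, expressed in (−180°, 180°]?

Start at +167.79°; shift +127.77° → +295.56°.
+295.56° lies outside (−180°, 180°]; subtract 360° → -64.44°.

-64.44°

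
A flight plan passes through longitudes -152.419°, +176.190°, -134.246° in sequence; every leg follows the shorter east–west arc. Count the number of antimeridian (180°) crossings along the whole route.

Leg 1: -152.419° → +176.190°, shortest Δλ = -31.391° (west) — crosses 180°.
Leg 2: +176.190° → -134.246°, shortest Δλ = 49.564° (east) — crosses 180°.
Total crossings: 2.

2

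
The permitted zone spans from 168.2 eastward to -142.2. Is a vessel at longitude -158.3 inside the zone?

Band width going east from +168.2° to -142.2°: ((-142.2 − 168.2) mod 360) = 49.6°.
Offset of -158.3° east of the west edge: ((-158.3 − 168.2) mod 360) = 33.5°.
33.5° ≤ 49.6° ⇒ inside.

Yes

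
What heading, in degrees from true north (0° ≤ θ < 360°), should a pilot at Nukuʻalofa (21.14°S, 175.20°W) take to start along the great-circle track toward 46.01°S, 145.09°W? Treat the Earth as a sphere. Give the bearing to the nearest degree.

143°

Δλ = -145.09 − -175.20 = 30.11°.
θ = atan2( sin Δλ · cos φ₂ , cos φ₁ · sin φ₂ − sin φ₁ · cos φ₂ · cos Δλ )
  = atan2(0.34842, -0.45436) = 142.518° → normalised to [0°, 360°): 142.518°.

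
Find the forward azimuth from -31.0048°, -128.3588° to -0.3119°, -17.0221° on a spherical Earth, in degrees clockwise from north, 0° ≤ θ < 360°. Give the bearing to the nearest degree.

Δλ = -17.0221 − -128.3588 = 111.3367°.
θ = atan2( sin Δλ · cos φ₂ , cos φ₁ · sin φ₂ − sin φ₁ · cos φ₂ · cos Δλ )
  = atan2(0.93144, -0.19208) = 101.652° → normalised to [0°, 360°): 101.652°.

102°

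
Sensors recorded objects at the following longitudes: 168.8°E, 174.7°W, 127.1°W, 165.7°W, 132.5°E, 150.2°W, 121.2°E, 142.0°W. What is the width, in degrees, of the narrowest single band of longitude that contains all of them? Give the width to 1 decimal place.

Sort the longitudes: -174.7°, -165.7°, -150.2°, -142.0°, -127.1°, +121.2°, +132.5°, +168.8°.
Eastward gaps between consecutive values (wrapping around): 9.0°, 15.5°, 8.2°, 14.9°, 248.3°, 11.3°, 36.3°, 16.5°.
Largest gap = 248.3° ⇒ minimal covering band is its complement: 360° − 248.3° = 111.7°.
Band runs from +121.2° eastward to -127.1°, crossing the antimeridian.

111.7°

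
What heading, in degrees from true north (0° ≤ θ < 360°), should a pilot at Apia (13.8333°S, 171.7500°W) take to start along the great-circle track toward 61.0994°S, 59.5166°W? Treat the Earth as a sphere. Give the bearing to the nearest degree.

Δλ = -59.5166 − -171.7500 = 112.2334°.
θ = atan2( sin Δλ · cos φ₂ , cos φ₁ · sin φ₂ − sin φ₁ · cos φ₂ · cos Δλ )
  = atan2(0.44736, -0.89379) = 153.411° → normalised to [0°, 360°): 153.411°.

153°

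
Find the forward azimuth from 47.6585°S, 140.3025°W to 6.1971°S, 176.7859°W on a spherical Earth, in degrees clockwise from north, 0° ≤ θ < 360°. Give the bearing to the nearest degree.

311°

Δλ = -176.7859 − -140.3025 = -36.4834°.
θ = atan2( sin Δλ · cos φ₂ , cos φ₁ · sin φ₂ − sin φ₁ · cos φ₂ · cos Δλ )
  = atan2(-0.59112, 0.51811) = -48.766° → normalised to [0°, 360°): 311.234°.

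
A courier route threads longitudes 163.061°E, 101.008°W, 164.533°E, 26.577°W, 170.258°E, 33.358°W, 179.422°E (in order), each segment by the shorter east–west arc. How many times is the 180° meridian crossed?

6

Leg 1: +163.061° → -101.008°, shortest Δλ = 95.931° (east) — crosses 180°.
Leg 2: -101.008° → +164.533°, shortest Δλ = -94.459° (west) — crosses 180°.
Leg 3: +164.533° → -26.577°, shortest Δλ = 168.89° (east) — crosses 180°.
Leg 4: -26.577° → +170.258°, shortest Δλ = -163.165° (west) — crosses 180°.
Leg 5: +170.258° → -33.358°, shortest Δλ = 156.384° (east) — crosses 180°.
Leg 6: -33.358° → +179.422°, shortest Δλ = -147.22° (west) — crosses 180°.
Total crossings: 6.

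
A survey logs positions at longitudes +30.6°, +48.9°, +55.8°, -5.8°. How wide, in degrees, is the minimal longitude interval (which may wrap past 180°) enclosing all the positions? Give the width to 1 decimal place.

Sort the longitudes: -5.8°, +30.6°, +48.9°, +55.8°.
Eastward gaps between consecutive values (wrapping around): 36.4°, 18.3°, 6.9°, 298.4°.
Largest gap = 298.4° ⇒ minimal covering band is its complement: 360° − 298.4° = 61.6°.
Band runs from -5.8° eastward to +55.8°.

61.6°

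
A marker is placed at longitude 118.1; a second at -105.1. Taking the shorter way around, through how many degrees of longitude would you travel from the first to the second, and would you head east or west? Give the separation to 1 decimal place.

136.8° east

Raw difference: -105.1 − 118.1 = -223.2°.
Normalise into (−180°, 180°]: -223.2° + 360° = 136.8°.
Positive ⇒ the second point lies to the east; separation 136.8°.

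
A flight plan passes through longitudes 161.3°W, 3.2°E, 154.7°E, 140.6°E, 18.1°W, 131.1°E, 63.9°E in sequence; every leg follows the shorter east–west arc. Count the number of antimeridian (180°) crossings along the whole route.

0

Leg 1: -161.3° → +3.2°, shortest Δλ = 164.5° (east) — does not cross 180°.
Leg 2: +3.2° → +154.7°, shortest Δλ = 151.5° (east) — does not cross 180°.
Leg 3: +154.7° → +140.6°, shortest Δλ = -14.1° (west) — does not cross 180°.
Leg 4: +140.6° → -18.1°, shortest Δλ = -158.7° (west) — does not cross 180°.
Leg 5: -18.1° → +131.1°, shortest Δλ = 149.2° (east) — does not cross 180°.
Leg 6: +131.1° → +63.9°, shortest Δλ = -67.2° (west) — does not cross 180°.
Total crossings: 0.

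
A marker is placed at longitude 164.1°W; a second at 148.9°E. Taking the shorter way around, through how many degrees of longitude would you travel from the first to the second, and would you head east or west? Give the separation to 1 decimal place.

47.0° west

Raw difference: 148.9 − -164.1 = 313.0°.
Normalise into (−180°, 180°]: 313.0° − 360° = -47.0°.
Negative ⇒ the second point lies to the west; separation 47.0°.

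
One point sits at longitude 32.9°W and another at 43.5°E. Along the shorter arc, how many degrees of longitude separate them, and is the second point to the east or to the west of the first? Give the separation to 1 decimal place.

Raw difference: 43.5 − -32.9 = 76.4°.
Normalise into (−180°, 180°]: 76.4° stays 76.4°.
Positive ⇒ the second point lies to the east; separation 76.4°.

76.4° east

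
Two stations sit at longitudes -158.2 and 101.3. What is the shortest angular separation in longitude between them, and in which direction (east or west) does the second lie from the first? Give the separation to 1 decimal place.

100.5° west

Raw difference: 101.3 − -158.2 = 259.5°.
Normalise into (−180°, 180°]: 259.5° − 360° = -100.5°.
Negative ⇒ the second point lies to the west; separation 100.5°.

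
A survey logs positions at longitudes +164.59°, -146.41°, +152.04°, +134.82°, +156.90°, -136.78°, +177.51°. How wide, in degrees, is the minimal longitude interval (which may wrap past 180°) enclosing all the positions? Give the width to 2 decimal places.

88.40°

Sort the longitudes: -146.41°, -136.78°, +134.82°, +152.04°, +156.90°, +164.59°, +177.51°.
Eastward gaps between consecutive values (wrapping around): 9.63°, 271.60°, 17.22°, 4.86°, 7.69°, 12.92°, 36.08°.
Largest gap = 271.60° ⇒ minimal covering band is its complement: 360° − 271.60° = 88.40°.
Band runs from +134.82° eastward to -136.78°, crossing the antimeridian.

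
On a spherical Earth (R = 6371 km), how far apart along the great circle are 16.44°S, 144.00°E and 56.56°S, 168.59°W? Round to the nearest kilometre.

Δλ = -168.59 − 144.00 = -312.59°; wrapped into (−180°, 180°]: 47.41°.
Δφ = -56.56 − -16.44 = -40.12°.
a = sin²(Δφ/2) + cos φ₁ · cos φ₂ · sin²(Δλ/2) = 0.203077.
c = 2·atan2(√a, √(1−a)) = 0.93497 rad → d = 6371·c ≈ 5956.66 km.

5957 km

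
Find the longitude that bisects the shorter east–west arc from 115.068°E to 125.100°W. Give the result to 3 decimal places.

174.984°E

Signed shortest Δλ from +115.068° to -125.100° is +119.832°.
Midpoint longitude = +115.068° + (+119.832°)/2 = +115.068° + 59.916° = +174.984°.
(The naïve average (+115.068 + -125.100)/2 = -5.016° is on the wrong side of the globe.)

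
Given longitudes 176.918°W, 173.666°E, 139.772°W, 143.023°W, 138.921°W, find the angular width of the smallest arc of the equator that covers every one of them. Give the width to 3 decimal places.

47.413°

Sort the longitudes: -176.918°, -143.023°, -139.772°, -138.921°, +173.666°.
Eastward gaps between consecutive values (wrapping around): 33.895°, 3.251°, 0.851°, 312.587°, 9.416°.
Largest gap = 312.587° ⇒ minimal covering band is its complement: 360° − 312.587° = 47.413°.
Band runs from +173.666° eastward to -138.921°, crossing the antimeridian.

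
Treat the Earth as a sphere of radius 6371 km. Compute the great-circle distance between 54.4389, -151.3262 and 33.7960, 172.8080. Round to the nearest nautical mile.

Δλ = 172.8080 − -151.3262 = 324.1342°; wrapped into (−180°, 180°]: -35.8658°.
Δφ = 33.7960 − 54.4389 = -20.6429°.
a = sin²(Δφ/2) + cos φ₁ · cos φ₂ · sin²(Δλ/2) = 0.077921.
c = 2·atan2(√a, √(1−a)) = 0.56580 rad → d = 6371·c ≈ 3604.73 km ≈ 1946.40 nmi.

1946 nmi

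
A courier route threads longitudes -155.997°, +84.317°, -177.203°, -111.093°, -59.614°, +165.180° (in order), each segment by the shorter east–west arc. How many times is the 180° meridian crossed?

Leg 1: -155.997° → +84.317°, shortest Δλ = -119.686° (west) — crosses 180°.
Leg 2: +84.317° → -177.203°, shortest Δλ = 98.48° (east) — crosses 180°.
Leg 3: -177.203° → -111.093°, shortest Δλ = 66.11° (east) — does not cross 180°.
Leg 4: -111.093° → -59.614°, shortest Δλ = 51.479° (east) — does not cross 180°.
Leg 5: -59.614° → +165.180°, shortest Δλ = -135.206° (west) — crosses 180°.
Total crossings: 3.

3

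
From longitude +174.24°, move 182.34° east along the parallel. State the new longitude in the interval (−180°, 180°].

-3.42°

Start at +174.24°; shift +182.34° → +356.58°.
+356.58° lies outside (−180°, 180°]; subtract 360° → -3.42°.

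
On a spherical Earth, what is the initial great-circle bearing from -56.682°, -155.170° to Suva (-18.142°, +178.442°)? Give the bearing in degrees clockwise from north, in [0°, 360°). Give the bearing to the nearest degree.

Δλ = 178.442 − -155.170 = 333.612°; wrapped into (−180°, 180°]: -26.388°.
θ = atan2( sin Δλ · cos φ₂ , cos φ₁ · sin φ₂ − sin φ₁ · cos φ₂ · cos Δλ )
  = atan2(-0.42235, 0.54032) = -38.014° → normalised to [0°, 360°): 321.986°.

322°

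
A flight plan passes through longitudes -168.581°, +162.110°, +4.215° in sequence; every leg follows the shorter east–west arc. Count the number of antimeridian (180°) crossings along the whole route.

1

Leg 1: -168.581° → +162.110°, shortest Δλ = -29.309° (west) — crosses 180°.
Leg 2: +162.110° → +4.215°, shortest Δλ = -157.895° (west) — does not cross 180°.
Total crossings: 1.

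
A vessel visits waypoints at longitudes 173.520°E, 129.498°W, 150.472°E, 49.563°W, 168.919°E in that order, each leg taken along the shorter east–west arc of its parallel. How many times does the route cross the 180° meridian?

Leg 1: +173.520° → -129.498°, shortest Δλ = 56.982° (east) — crosses 180°.
Leg 2: -129.498° → +150.472°, shortest Δλ = -80.03° (west) — crosses 180°.
Leg 3: +150.472° → -49.563°, shortest Δλ = 159.965° (east) — crosses 180°.
Leg 4: -49.563° → +168.919°, shortest Δλ = -141.518° (west) — crosses 180°.
Total crossings: 4.

4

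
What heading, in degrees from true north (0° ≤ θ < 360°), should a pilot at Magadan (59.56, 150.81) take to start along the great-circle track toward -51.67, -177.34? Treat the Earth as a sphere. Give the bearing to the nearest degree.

Δλ = -177.34 − 150.81 = -328.15°; wrapped into (−180°, 180°]: 31.85°.
θ = atan2( sin Δλ · cos φ₂ , cos φ₁ · sin φ₂ − sin φ₁ · cos φ₂ · cos Δλ )
  = atan2(0.32727, -0.85163) = 158.979° → normalised to [0°, 360°): 158.979°.

159°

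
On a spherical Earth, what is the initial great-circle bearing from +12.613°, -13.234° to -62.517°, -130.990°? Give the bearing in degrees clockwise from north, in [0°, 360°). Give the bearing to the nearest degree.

Δλ = -130.990 − -13.234 = -117.756°.
θ = atan2( sin Δλ · cos φ₂ , cos φ₁ · sin φ₂ − sin φ₁ · cos φ₂ · cos Δλ )
  = atan2(-0.40839, -0.81881) = -153.492° → normalised to [0°, 360°): 206.508°.

207°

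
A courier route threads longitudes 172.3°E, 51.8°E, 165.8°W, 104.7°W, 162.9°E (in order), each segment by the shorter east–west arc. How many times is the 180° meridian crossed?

2

Leg 1: +172.3° → +51.8°, shortest Δλ = -120.5° (west) — does not cross 180°.
Leg 2: +51.8° → -165.8°, shortest Δλ = 142.4° (east) — crosses 180°.
Leg 3: -165.8° → -104.7°, shortest Δλ = 61.1° (east) — does not cross 180°.
Leg 4: -104.7° → +162.9°, shortest Δλ = -92.4° (west) — crosses 180°.
Total crossings: 2.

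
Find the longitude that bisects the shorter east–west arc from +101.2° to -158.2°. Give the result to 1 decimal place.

Signed shortest Δλ from +101.2° to -158.2° is +100.6°.
Midpoint longitude = +101.2° + (+100.6°)/2 = +101.2° + 50.3° = +151.5°.
(The naïve average (+101.2 + -158.2)/2 = -28.5° is on the wrong side of the globe.)

+151.5°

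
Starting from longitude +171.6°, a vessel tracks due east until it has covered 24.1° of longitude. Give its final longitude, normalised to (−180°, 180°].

-164.3°

Start at +171.6°; shift +24.1° → +195.7°.
+195.7° lies outside (−180°, 180°]; subtract 360° → -164.3°.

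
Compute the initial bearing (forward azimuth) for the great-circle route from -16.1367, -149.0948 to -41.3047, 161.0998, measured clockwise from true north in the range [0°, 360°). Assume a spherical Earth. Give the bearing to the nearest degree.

229°

Δλ = 161.0998 − -149.0948 = 310.1946°; wrapped into (−180°, 180°]: -49.8054°.
θ = atan2( sin Δλ · cos φ₂ , cos φ₁ · sin φ₂ − sin φ₁ · cos φ₂ · cos Δλ )
  = atan2(-0.57382, -0.49931) = -131.028° → normalised to [0°, 360°): 228.972°.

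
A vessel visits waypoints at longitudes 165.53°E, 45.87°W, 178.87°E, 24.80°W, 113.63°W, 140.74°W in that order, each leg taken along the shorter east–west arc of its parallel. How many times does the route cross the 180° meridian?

3

Leg 1: +165.53° → -45.87°, shortest Δλ = 148.6° (east) — crosses 180°.
Leg 2: -45.87° → +178.87°, shortest Δλ = -135.26° (west) — crosses 180°.
Leg 3: +178.87° → -24.80°, shortest Δλ = 156.33° (east) — crosses 180°.
Leg 4: -24.80° → -113.63°, shortest Δλ = -88.83° (west) — does not cross 180°.
Leg 5: -113.63° → -140.74°, shortest Δλ = -27.11° (west) — does not cross 180°.
Total crossings: 3.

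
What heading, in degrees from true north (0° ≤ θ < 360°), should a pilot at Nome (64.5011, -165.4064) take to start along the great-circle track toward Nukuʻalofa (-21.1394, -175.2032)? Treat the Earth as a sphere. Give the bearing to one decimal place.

Δλ = -175.2032 − -165.4064 = -9.7968°.
θ = atan2( sin Δλ · cos φ₂ , cos φ₁ · sin φ₂ − sin φ₁ · cos φ₂ · cos Δλ )
  = atan2(-0.15870, -0.98483) = -170.846° → normalised to [0°, 360°): 189.154°.

189.2°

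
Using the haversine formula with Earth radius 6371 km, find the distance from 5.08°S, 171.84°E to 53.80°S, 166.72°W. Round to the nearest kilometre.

Δλ = -166.72 − 171.84 = -338.56°; wrapped into (−180°, 180°]: 21.44°.
Δφ = -53.80 − -5.08 = -48.72°.
a = sin²(Δφ/2) + cos φ₁ · cos φ₂ · sin²(Δλ/2) = 0.190485.
c = 2·atan2(√a, √(1−a)) = 0.90329 rad → d = 6371·c ≈ 5754.85 km.

5755 km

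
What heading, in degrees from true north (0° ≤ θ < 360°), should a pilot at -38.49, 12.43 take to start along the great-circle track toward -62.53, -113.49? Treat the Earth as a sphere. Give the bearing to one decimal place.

203.4°

Δλ = -113.49 − 12.43 = -125.92°.
θ = atan2( sin Δλ · cos φ₂ , cos φ₁ · sin φ₂ − sin φ₁ · cos φ₂ · cos Δλ )
  = atan2(-0.37356, -0.86289) = -156.591° → normalised to [0°, 360°): 203.409°.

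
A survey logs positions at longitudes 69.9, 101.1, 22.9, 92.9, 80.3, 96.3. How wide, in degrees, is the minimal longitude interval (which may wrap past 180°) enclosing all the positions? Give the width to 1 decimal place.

78.2°

Sort the longitudes: +22.9°, +69.9°, +80.3°, +92.9°, +96.3°, +101.1°.
Eastward gaps between consecutive values (wrapping around): 47.0°, 10.4°, 12.6°, 3.4°, 4.8°, 281.8°.
Largest gap = 281.8° ⇒ minimal covering band is its complement: 360° − 281.8° = 78.2°.
Band runs from +22.9° eastward to +101.1°.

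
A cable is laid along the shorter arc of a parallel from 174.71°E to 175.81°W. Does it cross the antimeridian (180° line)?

Naïve |-175.81 − 174.71| = 350.52° > 180°, so the shorter arc goes the other way round — across 180°.
Signed shortest Δλ = ((-175.81 − 174.71 + 180) mod 360) − 180 = 9.48°.
Going east by 9.48° from +174.71° passes through 180° before reaching -175.81°.

Yes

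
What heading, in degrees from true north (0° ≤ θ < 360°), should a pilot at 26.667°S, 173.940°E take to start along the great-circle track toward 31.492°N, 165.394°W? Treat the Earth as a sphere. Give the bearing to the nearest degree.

Δλ = -165.394 − 173.940 = -339.334°; wrapped into (−180°, 180°]: 20.666°.
θ = atan2( sin Δλ · cos φ₂ , cos φ₁ · sin φ₂ − sin φ₁ · cos φ₂ · cos Δλ )
  = atan2(0.30094, 0.82489) = 20.043° → normalised to [0°, 360°): 20.043°.

20°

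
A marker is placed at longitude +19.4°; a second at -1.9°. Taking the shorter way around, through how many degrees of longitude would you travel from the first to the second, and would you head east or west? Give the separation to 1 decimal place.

21.3° west

Raw difference: -1.9 − 19.4 = -21.3°.
Normalise into (−180°, 180°]: -21.3° stays -21.3°.
Negative ⇒ the second point lies to the west; separation 21.3°.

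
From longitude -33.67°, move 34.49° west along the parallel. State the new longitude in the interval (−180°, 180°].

-68.16°

Start at -33.67°; shift −34.49° → -68.16°.
-68.16° already lies in (−180°, 180°].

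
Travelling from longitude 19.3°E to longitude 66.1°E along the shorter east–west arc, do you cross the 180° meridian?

Signed shortest Δλ = ((66.1 − 19.3 + 180) mod 360) − 180 = 46.8°.
Going east by 46.8° from +19.3° reaches +66.1° without touching 180°.

No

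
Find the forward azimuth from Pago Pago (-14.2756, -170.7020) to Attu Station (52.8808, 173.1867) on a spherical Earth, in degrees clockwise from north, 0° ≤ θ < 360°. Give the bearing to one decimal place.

349.6°

Δλ = 173.1867 − -170.7020 = 343.8887°; wrapped into (−180°, 180°]: -16.1113°.
θ = atan2( sin Δλ · cos φ₂ , cos φ₁ · sin φ₂ − sin φ₁ · cos φ₂ · cos Δλ )
  = atan2(-0.16747, 0.91572) = -10.364° → normalised to [0°, 360°): 349.636°.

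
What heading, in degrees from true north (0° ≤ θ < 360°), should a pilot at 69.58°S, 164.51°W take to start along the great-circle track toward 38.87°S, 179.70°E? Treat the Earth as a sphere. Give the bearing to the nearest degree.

Δλ = 179.70 − -164.51 = 344.21°; wrapped into (−180°, 180°]: -15.79°.
θ = atan2( sin Δλ · cos φ₂ , cos φ₁ · sin φ₂ − sin φ₁ · cos φ₂ · cos Δλ )
  = atan2(-0.21186, 0.48316) = -23.677° → normalised to [0°, 360°): 336.323°.

336°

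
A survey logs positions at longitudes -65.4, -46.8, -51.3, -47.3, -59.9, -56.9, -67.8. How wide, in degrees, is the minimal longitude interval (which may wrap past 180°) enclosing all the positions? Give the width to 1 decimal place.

21.0°

Sort the longitudes: -67.8°, -65.4°, -59.9°, -56.9°, -51.3°, -47.3°, -46.8°.
Eastward gaps between consecutive values (wrapping around): 2.4°, 5.5°, 3.0°, 5.6°, 4.0°, 0.5°, 339.0°.
Largest gap = 339.0° ⇒ minimal covering band is its complement: 360° − 339.0° = 21.0°.
Band runs from -67.8° eastward to -46.8°.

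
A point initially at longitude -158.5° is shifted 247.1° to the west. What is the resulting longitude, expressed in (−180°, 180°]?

-45.6°

Start at -158.5°; shift −247.1° → -405.6°.
-405.6° lies outside (−180°, 180°]; add 360° → -45.6°.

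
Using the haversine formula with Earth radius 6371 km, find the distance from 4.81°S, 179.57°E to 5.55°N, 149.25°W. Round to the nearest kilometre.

3649 km

Δλ = -149.25 − 179.57 = -328.82°; wrapped into (−180°, 180°]: 31.18°.
Δφ = 5.55 − -4.81 = 10.36°.
a = sin²(Δφ/2) + cos φ₁ · cos φ₂ · sin²(Δλ/2) = 0.079787.
c = 2·atan2(√a, √(1−a)) = 0.57273 rad → d = 6371·c ≈ 3648.85 km.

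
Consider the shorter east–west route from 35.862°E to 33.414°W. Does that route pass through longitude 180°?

No

Signed shortest Δλ = ((-33.414 − 35.862 + 180) mod 360) − 180 = -69.276°.
Going west by 69.276° from +35.862° reaches -33.414° without touching 180°.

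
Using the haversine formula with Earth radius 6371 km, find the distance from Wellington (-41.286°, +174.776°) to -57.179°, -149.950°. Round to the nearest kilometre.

3058 km

Δλ = -149.950 − 174.776 = -324.726°; wrapped into (−180°, 180°]: 35.274°.
Δφ = -57.179 − -41.286 = -15.893°.
a = sin²(Δφ/2) + cos φ₁ · cos φ₂ · sin²(Δλ/2) = 0.056501.
c = 2·atan2(√a, √(1−a)) = 0.48000 rad → d = 6371·c ≈ 3058.05 km.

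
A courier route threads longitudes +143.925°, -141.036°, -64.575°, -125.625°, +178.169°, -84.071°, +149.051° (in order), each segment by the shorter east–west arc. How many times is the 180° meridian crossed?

4

Leg 1: +143.925° → -141.036°, shortest Δλ = 75.039° (east) — crosses 180°.
Leg 2: -141.036° → -64.575°, shortest Δλ = 76.461° (east) — does not cross 180°.
Leg 3: -64.575° → -125.625°, shortest Δλ = -61.05° (west) — does not cross 180°.
Leg 4: -125.625° → +178.169°, shortest Δλ = -56.206° (west) — crosses 180°.
Leg 5: +178.169° → -84.071°, shortest Δλ = 97.76° (east) — crosses 180°.
Leg 6: -84.071° → +149.051°, shortest Δλ = -126.878° (west) — crosses 180°.
Total crossings: 4.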